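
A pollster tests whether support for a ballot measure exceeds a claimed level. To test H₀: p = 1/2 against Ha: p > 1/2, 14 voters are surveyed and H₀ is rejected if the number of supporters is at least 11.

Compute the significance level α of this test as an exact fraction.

235/8192

Under H₀, X ~ Binomial(14, 1/2), and α = P(X ≥ 11).
P(X ≥ 11) = [C(14,11) + C(14,12) + C(14,13) + C(14,14)] / 2^14 = (364 + 91 + 14 + 1) / 16384 = 470/16384 = 235/8192.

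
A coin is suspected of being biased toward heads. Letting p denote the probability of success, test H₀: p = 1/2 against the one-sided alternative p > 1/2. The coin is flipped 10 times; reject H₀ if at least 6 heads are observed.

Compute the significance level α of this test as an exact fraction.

The Type I error probability is α = P(X ≥ 6) computed under H₀, where X ~ Binomial(10, 1/2).
P(X ≥ 6) = [C(10,6) + C(10,7) + C(10,8) + C(10,9) + C(10,10)] / 2^10 = (210 + 120 + 45 + 10 + 1) / 1024 = 386/1024 = 193/512.

193/512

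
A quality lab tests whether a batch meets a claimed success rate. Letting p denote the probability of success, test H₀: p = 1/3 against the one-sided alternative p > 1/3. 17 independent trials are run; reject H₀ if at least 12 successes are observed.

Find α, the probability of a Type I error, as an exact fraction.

α = P(reject H₀ | H₀ true) = P(S ≥ 12 | p = 1/3), with S ~ Binomial(17, 1/3).
P(S ≥ 12) = Σ_{j=12}^{17} C(17,j)·(1/3)^j·(2/3)^{17-j} = 80705/43046721.

80705/43046721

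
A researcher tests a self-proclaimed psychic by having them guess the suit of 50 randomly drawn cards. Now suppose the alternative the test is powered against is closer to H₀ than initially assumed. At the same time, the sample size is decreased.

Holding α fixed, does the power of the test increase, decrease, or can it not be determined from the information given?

A smaller true effect puts the Ha sampling distribution closer to H₀, so more of it falls in the non-rejection region. With less data the test statistic is noisier; under Ha, more outcomes land inside the acceptance region. Both changes push β in the same direction.
Since power = 1 − β and β increases, power decreases.

It decreases.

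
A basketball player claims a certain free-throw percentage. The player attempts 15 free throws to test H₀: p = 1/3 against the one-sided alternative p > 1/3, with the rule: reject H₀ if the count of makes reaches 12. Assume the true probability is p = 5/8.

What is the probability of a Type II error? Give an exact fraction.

7681591069083/8796093022208

Under the alternative p = 5/8, X ~ Binomial(15, 5/8); β is the probability the test does not reject, P(X < 12).
Summing C(15,j)·(5/8)^j·(3/8)^{15-j} for j = 0..11 gives 7681591069083/8796093022208.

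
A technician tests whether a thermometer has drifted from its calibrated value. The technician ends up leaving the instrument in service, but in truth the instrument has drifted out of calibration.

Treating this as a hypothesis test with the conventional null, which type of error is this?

Type II error

The null hypothesis here is that the instrument is correctly calibrated.
'Leaving the instrument in service' corresponds to failing to reject H₀.
H₀ was not rejected but H₀ is false — a Type II error (false negative).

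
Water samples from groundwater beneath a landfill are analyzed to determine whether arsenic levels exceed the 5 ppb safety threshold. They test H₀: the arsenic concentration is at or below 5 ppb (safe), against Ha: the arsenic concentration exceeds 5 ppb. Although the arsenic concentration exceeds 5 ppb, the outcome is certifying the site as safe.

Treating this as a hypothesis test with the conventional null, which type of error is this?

Type II error

'Certifying the site as safe' corresponds to failing to reject H₀.
H₀ was not rejected but H₀ is false — a Type II error (false negative).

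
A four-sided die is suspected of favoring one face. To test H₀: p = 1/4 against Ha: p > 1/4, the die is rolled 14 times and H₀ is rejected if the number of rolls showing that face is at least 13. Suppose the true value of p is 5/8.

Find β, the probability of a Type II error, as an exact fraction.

Under the alternative p = 5/8, Y ~ Binomial(14, 5/8); β is the probability the test does not reject, P(Y < 13).
Equivalently, β = 1 − P(Y ≥ 13) = 4340673464229/4398046511104.

4340673464229/4398046511104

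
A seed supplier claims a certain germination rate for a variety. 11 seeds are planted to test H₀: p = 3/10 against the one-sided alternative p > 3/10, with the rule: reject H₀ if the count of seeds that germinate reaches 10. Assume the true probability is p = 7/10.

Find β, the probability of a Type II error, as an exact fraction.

A Type II error is failing to reject when Ha holds: with p = 7/10, β = P(X ≤ 9).
Adding the binomial probabilities P(X=0)+…+P(X=9) at p = 7/10 gives 2217524751/2500000000.

2217524751/2500000000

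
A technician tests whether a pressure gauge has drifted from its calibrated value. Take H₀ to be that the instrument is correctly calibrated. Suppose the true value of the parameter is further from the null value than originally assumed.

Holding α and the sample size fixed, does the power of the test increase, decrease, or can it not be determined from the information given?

It increases.

A bigger departure from H₀ is easier for the test to detect, so it fails to reject less often.
Since power = 1 − β and β decreases, power increases.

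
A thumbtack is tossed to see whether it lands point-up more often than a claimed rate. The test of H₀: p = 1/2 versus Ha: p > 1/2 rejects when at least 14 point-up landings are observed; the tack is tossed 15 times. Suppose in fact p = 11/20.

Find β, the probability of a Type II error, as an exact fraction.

16356278262148423407/16384000000000000000

Under the alternative p = 11/20, S ~ Binomial(15, 11/20); β is the probability the test does not reject, P(S < 14).
Adding the binomial probabilities P(S=0)+…+P(S=13) at p = 11/20 gives 16356278262148423407/16384000000000000000.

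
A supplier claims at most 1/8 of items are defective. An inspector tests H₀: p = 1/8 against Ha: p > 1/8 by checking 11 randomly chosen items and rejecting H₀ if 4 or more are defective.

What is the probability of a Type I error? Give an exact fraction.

The significance level is the probability, assuming p = 1/8, of seeing 4 or more defectives in 11 draws.
Via the complement, α = 1 − Σ_{j=0}^{3} C(11,j)(1/8)^j(7/8)^{11-j} = 41842445/1073741824.

41842445/1073741824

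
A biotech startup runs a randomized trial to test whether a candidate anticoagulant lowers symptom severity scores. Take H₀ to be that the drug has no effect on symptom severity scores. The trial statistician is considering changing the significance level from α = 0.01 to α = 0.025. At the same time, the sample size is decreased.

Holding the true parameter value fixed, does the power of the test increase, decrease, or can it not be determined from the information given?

Cannot be determined from the information given.

The first change alone would make β decrease; the second alone would make β increase. Which effect dominates depends on the magnitudes, which are not given.
Since power = 1 − β, the effect on power is likewise indeterminate.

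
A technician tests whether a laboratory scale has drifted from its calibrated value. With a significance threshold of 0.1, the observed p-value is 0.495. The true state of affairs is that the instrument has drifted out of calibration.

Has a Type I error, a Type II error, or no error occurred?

The conventional null hypothesis is that the instrument is correctly calibrated.
Since p = 0.495 ≥ α = 0.1, H₀ is not rejected.
H₀ is false (actually the instrument has drifted out of calibration).
Failing to reject a false H₀ is a Type II error.

Type II error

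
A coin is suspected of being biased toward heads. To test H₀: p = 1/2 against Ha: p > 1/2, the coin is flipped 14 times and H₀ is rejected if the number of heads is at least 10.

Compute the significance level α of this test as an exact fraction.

α = P(reject H₀ | H₀ true) = P(K ≥ 10 | p = 1/2), with K ~ Binomial(14, 1/2).
P(K ≥ 10) = [C(14,10) + C(14,11) + C(14,12) + C(14,13) + C(14,14)] / 2^14 = (1001 + 364 + 91 + 14 + 1) / 16384 = 1471/16384.

1471/16384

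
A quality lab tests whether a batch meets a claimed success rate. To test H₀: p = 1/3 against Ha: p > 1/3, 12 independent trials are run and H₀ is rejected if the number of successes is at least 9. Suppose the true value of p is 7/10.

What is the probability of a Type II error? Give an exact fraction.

101496845313/200000000000

β = P(fail to reject H₀ | Ha true) = P(Y ≤ 8 | p = 7/10), Y ~ Binomial(12, 7/10).
Adding the binomial probabilities P(Y=0)+…+P(Y=8) at p = 7/10 gives 101496845313/200000000000.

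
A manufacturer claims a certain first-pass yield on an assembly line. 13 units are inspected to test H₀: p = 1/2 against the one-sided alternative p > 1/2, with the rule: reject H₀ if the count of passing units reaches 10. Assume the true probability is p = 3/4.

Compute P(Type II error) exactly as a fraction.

Under the alternative p = 3/4, K ~ Binomial(13, 3/4); β is the probability the test does not reject, P(K < 10).
Adding the binomial probabilities P(K=0)+…+P(K=9) at p = 3/4 gives 3487541/8388608.

3487541/8388608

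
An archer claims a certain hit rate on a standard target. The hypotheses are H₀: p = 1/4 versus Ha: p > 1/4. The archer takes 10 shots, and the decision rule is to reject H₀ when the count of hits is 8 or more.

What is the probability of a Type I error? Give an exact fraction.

109/262144

The Type I error probability is α = P(Y ≥ 8) computed under H₀, where Y ~ Binomial(10, 1/4).
Summing C(10,j)(1/4)^j(3/4)^{10−j} for j = 8,…,10 gives 109/262144.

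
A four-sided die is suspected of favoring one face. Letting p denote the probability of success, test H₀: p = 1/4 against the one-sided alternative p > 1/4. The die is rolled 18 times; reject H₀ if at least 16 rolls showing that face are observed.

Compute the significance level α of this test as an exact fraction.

α = P(reject H₀ | H₀ true) = P(X ≥ 16 | p = 1/4), with X ~ Binomial(18, 1/4).
Summing C(18,j)(1/4)^j(3/4)^{18−j} for j = 16,…,18 gives 179/8589934592.

179/8589934592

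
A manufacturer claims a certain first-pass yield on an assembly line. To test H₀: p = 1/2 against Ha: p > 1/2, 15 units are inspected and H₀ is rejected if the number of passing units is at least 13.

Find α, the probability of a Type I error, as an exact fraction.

121/32768

Under H₀, K ~ Binomial(15, 1/2), and α = P(K ≥ 13).
That's C(15,13) + C(15,14) + C(15,15) over 2^15, i.e. (105 + 15 + 1)/32768 = 121/32768.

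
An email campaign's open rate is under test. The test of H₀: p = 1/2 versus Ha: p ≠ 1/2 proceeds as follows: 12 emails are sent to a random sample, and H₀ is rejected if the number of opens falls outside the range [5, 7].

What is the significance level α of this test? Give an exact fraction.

397/1024

α = P(Y ≤ 4 or Y ≥ 8 | p = 1/2), Y ~ Binomial(12, 1/2).
The two tails are symmetric, so α = 2·(1 + 12 + 66 + 220 + 495)/2^12 = 1588/4096 = 397/1024.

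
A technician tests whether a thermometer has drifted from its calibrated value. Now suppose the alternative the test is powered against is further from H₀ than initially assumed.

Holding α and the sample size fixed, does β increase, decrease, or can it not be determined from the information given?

The further the true parameter sits from the null value, the more of the Ha sampling distribution falls in the rejection region.

It decreases.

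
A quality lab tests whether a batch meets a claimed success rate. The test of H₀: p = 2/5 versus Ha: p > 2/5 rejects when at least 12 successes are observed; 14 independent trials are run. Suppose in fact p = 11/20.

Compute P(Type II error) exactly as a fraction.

β = P(fail to reject H₀ | Ha true) = P(S ≤ 11 | p = 11/20), S ~ Binomial(14, 11/20).
Summing C(14,j)·(11/20)^j·(9/20)^{14-j} for j = 0..11 gives 805268516435735481/819200000000000000.

805268516435735481/819200000000000000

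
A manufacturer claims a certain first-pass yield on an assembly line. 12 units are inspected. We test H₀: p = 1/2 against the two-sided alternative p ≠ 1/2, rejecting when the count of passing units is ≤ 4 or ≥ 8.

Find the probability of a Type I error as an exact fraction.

Under H₀, X ~ Binomial(12, 1/2); α is the probability of landing in either tail, P(X ≤ 4) + P(X ≥ 8).
The two tails are symmetric, so α = 2·(1 + 12 + 66 + 220 + 495)/2^12 = 1588/4096 = 397/1024.

397/1024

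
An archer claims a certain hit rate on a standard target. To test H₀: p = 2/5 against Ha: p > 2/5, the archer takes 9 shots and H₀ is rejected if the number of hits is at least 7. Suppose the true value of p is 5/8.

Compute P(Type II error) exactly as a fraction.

24101307/33554432

Under the alternative p = 5/8, Y ~ Binomial(9, 5/8); β is the probability the test does not reject, P(Y < 7).
Adding the binomial probabilities P(Y=0)+…+P(Y=6) at p = 5/8 gives 24101307/33554432.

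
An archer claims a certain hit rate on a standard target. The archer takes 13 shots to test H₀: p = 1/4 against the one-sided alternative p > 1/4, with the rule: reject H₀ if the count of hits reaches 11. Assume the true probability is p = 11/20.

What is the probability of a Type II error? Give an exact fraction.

39857841016429707/40960000000000000

Under the alternative p = 11/20, Y ~ Binomial(13, 11/20); β is the probability the test does not reject, P(Y < 11).
Equivalently, β = 1 − P(Y ≥ 11) = 39857841016429707/40960000000000000.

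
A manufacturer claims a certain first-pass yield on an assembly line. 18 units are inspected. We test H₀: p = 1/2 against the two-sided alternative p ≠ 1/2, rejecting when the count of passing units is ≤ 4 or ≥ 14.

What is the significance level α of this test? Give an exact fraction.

Under H₀, S ~ Binomial(18, 1/2); α is the probability of landing in either tail, P(S ≤ 4) + P(S ≥ 14).
The two tails are symmetric, so α = 2·(1 + 18 + 153 + 816 + 3060)/2^18 = 8096/262144 = 253/8192.

253/8192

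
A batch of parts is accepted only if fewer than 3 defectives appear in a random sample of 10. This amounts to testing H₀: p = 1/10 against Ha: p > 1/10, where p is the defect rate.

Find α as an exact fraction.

87738533/1250000000

The significance level is the probability, assuming p = 1/10, of seeing 3 or more defectives in 10 draws.
α = 1 − P(S ≤ 2) = 1 − 1162261467/1250000000 = 87738533/1250000000.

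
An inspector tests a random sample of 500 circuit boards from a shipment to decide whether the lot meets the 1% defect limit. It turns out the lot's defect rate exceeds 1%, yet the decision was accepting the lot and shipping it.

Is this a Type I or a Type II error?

The null hypothesis here is that the lot's defect rate is 1% (within specification).
'Accepting the lot and shipping it' corresponds to failing to reject H₀.
H₀ was not rejected but H₀ is false — a Type II error (false negative).

Type II error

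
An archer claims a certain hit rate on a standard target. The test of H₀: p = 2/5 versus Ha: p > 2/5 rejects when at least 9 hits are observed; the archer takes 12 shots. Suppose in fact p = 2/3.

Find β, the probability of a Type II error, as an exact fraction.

107515/177147

A Type II error is failing to reject when Ha holds: with p = 2/3, β = P(Y ≤ 8).
Equivalently, β = 1 − P(Y ≥ 9) = 107515/177147.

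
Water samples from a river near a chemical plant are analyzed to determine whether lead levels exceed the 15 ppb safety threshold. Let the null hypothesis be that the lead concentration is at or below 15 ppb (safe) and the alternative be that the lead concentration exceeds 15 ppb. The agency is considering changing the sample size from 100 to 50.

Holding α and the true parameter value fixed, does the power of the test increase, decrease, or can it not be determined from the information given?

It decreases.

Reducing n widens both sampling distributions, so the test has less ability to distinguish Ha from H₀.
Since power = 1 − β and β increases, power decreases.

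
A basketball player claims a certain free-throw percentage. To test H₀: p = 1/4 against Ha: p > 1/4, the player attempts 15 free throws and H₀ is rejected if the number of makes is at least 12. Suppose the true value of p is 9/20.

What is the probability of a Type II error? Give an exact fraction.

A Type II error is failing to reject when Ha holds: with p = 9/20, β = P(Y ≤ 11).
Equivalently, β = 1 − P(Y ≥ 12) = 8140171073330835209/8192000000000000000.

8140171073330835209/8192000000000000000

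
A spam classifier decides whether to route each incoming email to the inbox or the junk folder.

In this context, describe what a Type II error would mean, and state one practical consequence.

A Type II error would mean concluding that the message is legitimate (not spam) (or at least failing to establish that the message is spam) when in fact the message is spam. Consequence: spam reaches the user's inbox.

With the conventional null hypothesis that the message is legitimate (not spam):
A Type II error is failing to reject H₀ when H₀ is false.
Here that means delivering the message to the inbox when actually the message is spam.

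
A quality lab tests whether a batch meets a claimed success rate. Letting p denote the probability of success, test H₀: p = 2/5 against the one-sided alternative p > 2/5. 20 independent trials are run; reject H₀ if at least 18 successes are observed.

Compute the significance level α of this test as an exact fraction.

480772096/95367431640625

Under H₀, K ~ Binomial(20, 2/5), and α = P(K ≥ 18).
P(K ≥ 18) = Σ_{j=18}^{20} C(20,j)·(2/5)^j·(3/5)^{20-j} = 480772096/95367431640625.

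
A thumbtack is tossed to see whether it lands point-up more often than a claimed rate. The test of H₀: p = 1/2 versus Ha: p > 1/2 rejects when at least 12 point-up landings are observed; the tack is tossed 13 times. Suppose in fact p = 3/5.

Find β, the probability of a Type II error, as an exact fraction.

1205291336/1220703125

A Type II error is failing to reject when Ha holds: with p = 3/5, β = P(X ≤ 11).
Equivalently, β = 1 − P(X ≥ 12) = 1205291336/1220703125.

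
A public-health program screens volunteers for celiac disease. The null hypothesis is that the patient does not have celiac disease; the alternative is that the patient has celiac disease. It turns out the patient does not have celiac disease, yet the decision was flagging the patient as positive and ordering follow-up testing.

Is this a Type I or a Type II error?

Type I error

'Flagging the patient as positive and ordering follow-up testing' corresponds to rejecting H₀.
H₀ was rejected but H₀ is true — a Type I error (false positive).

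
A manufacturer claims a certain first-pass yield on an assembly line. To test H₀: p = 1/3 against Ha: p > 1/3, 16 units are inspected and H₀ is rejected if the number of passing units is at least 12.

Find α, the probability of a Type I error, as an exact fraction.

11371/14348907

α = P(reject H₀ | H₀ true) = P(X ≥ 12 | p = 1/3), with X ~ Binomial(16, 1/3).
Adding the binomial terms for j = 12 through 16 with p = 1/3 yields 11371/14348907.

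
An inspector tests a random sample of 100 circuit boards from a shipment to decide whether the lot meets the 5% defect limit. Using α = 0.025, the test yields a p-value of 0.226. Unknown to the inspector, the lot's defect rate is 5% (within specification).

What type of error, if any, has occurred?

The conventional null hypothesis is that the lot's defect rate is 5% (within specification).
Since p = 0.226 ≥ α = 0.025, H₀ is not rejected.
H₀ is true (actually the lot's defect rate is 5% (within specification)).
The decision matches the true state — no error.

No error — this is a correct decision.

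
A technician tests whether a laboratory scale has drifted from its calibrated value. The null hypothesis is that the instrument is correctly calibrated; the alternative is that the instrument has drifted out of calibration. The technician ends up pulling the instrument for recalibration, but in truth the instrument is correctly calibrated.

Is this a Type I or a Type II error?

'Pulling the instrument for recalibration' corresponds to rejecting H₀.
H₀ was rejected but H₀ is true — a Type I error (false positive).

Type I error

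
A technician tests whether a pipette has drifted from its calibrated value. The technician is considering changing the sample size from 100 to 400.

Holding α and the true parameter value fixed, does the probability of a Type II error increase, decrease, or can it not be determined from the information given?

It decreases.

Increasing n separates the H₀ and Ha sampling distributions, so under Ha fewer outcomes land in the acceptance region.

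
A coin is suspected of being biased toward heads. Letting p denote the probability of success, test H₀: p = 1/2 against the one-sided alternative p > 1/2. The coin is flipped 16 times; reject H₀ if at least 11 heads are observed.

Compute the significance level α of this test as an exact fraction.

6885/65536

α = P(reject H₀ | H₀ true) = P(S ≥ 11 | p = 1/2), with S ~ Binomial(16, 1/2).
Summing the upper tail: (4368 + 1820 + 560 + 120 + 16 + 1) / 2^16 = 6885/65536.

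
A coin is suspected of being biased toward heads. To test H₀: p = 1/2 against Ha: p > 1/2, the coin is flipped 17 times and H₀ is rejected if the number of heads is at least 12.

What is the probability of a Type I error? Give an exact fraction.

Under H₀, X ~ Binomial(17, 1/2), and α = P(X ≥ 12).
Summing the upper tail: (6188 + 2380 + 680 + 136 + 17 + 1) / 2^17 = 9402/131072 = 4701/65536.

4701/65536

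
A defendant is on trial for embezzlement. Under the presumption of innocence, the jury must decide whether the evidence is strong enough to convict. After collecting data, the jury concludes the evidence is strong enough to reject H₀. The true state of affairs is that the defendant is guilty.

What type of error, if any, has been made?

Neither — the decision is correct.

The conventional null hypothesis here is that the defendant is innocent.
The test rejected a false H₀ — the decision matches the true state.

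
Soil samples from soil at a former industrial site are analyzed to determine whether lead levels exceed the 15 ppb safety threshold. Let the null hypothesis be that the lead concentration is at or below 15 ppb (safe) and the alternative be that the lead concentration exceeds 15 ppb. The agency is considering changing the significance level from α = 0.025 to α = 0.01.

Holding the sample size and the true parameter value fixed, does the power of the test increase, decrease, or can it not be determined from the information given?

Tightening α shrinks the rejection region. When Ha holds, fewer sample outcomes clear the stricter threshold, so more fall in the acceptance region.
Since power = 1 − β and β increases, power decreases.

It decreases.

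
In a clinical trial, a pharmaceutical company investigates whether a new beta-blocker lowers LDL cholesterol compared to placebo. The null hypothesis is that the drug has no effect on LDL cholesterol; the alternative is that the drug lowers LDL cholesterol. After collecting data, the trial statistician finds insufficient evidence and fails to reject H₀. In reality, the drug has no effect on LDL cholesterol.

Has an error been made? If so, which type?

No error — this is a correct decision.

The test retained a true H₀ — the decision matches the true state.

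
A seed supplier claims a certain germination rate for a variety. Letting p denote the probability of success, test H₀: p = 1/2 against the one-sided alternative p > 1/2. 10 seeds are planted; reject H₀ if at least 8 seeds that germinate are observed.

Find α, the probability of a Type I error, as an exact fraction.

7/128

α = P(reject H₀ | H₀ true) = P(X ≥ 8 | p = 1/2), with X ~ Binomial(10, 1/2).
P(X ≥ 8) = [C(10,8) + C(10,9) + C(10,10)] / 2^10 = (45 + 10 + 1) / 1024 = 56/1024 = 7/128.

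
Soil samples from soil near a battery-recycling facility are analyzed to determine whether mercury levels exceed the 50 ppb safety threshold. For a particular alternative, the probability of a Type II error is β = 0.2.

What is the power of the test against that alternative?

0.8

Power = 1 − β = 1 − 0.2 = 0.8.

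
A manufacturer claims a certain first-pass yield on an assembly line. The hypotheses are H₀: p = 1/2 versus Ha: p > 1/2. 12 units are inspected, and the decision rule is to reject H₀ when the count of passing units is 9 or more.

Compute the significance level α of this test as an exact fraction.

299/4096

The Type I error probability is α = P(S ≥ 9) computed under H₀, where S ~ Binomial(12, 1/2).
That's C(12,9) + C(12,10) + C(12,11) + C(12,12) over 2^12, i.e. (220 + 66 + 12 + 1)/4096 = 299/4096.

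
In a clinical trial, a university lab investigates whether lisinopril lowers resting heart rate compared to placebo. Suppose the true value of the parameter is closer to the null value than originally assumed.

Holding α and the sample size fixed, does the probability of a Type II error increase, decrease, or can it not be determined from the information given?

It increases.

A smaller departure from H₀ means the test statistic under Ha is distributed closer to where it would be under H₀; rejection becomes less likely.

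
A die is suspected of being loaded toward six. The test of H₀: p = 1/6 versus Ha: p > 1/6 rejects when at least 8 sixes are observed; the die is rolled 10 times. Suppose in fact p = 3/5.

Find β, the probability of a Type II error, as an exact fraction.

8131936/9765625

Under the alternative p = 3/5, Y ~ Binomial(10, 3/5); β is the probability the test does not reject, P(Y < 8).
Summing C(10,j)·(3/5)^j·(2/5)^{10-j} for j = 0..7 gives 8131936/9765625.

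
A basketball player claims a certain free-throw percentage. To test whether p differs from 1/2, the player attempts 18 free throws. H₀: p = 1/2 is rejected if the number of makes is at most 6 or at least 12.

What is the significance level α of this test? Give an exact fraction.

7795/32768

The significance level is the null-hypothesis probability of the rejection region {≤6} ∪ {≥12}.
By symmetry, α = 2·P(K ≤ 6) = 2·(1 + 18 + 153 + 816 + 3060 + 8568 + 18564)/262144 = 62360/262144 = 7795/32768.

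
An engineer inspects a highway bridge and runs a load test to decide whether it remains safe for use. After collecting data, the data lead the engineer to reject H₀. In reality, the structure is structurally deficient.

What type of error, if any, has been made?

The conventional null hypothesis here is that the structure meets the required load capacity (safe).
The test rejected a false H₀ — the decision matches the true state.

No error (correct decision).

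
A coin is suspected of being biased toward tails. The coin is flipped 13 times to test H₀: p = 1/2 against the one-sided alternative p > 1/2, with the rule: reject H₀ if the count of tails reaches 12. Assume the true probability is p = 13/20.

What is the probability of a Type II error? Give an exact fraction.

9937124893407747/10240000000000000

β = P(fail to reject H₀ | Ha true) = P(X ≤ 11 | p = 13/20), X ~ Binomial(13, 13/20).
Adding the binomial probabilities P(X=0)+…+P(X=11) at p = 13/20 gives 9937124893407747/10240000000000000.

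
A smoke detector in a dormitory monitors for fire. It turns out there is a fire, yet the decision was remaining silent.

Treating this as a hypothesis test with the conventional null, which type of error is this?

The null hypothesis here is that there is no fire.
'Remaining silent' corresponds to failing to reject H₀.
H₀ was not rejected but H₀ is false — a Type II error (false negative).

Type II error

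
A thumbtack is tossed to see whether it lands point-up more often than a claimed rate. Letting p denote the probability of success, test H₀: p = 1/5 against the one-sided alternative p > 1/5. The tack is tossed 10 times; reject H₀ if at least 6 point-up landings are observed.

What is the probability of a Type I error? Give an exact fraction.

62201/9765625

α = P(reject H₀ | H₀ true) = P(X ≥ 6 | p = 1/5), with X ~ Binomial(10, 1/5).
Summing C(10,j)(1/5)^j(4/5)^{10−j} for j = 6,…,10 gives 62201/9765625.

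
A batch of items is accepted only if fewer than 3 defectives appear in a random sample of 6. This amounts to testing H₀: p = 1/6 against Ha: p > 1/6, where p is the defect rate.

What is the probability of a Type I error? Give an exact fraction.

The significance level is the probability, assuming p = 1/6, of seeing 3 or more defectives in 6 draws.
α = 1 − P(Y ≤ 2) = 1 − 21875/23328 = 1453/23328.

1453/23328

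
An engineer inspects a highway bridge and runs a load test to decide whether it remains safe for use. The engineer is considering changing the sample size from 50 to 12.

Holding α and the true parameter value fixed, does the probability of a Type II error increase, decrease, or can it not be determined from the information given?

It increases.

A smaller sample increases the standard error, so the sampling distributions under H₀ and Ha overlap more.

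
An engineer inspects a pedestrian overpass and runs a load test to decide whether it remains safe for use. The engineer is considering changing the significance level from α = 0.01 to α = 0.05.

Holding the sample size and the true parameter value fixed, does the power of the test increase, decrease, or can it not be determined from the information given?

It increases.

A larger α widens the rejection region, so when the alternative is true more outcomes lead to rejection — failing to reject becomes less likely.
Since power = 1 − β and β decreases, power increases.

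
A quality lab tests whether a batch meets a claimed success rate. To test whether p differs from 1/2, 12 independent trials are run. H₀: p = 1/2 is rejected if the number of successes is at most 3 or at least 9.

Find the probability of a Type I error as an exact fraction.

α = P(K ≤ 3 or K ≥ 9 | p = 1/2), K ~ Binomial(12, 1/2).
By symmetry, α = 2·P(K ≤ 3) = 2·(1 + 12 + 66 + 220)/4096 = 598/4096 = 299/2048.

299/2048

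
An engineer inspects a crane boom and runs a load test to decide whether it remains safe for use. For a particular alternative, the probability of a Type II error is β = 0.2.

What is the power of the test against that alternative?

Power = 1 − β = 1 − 0.2 = 0.8.

0.8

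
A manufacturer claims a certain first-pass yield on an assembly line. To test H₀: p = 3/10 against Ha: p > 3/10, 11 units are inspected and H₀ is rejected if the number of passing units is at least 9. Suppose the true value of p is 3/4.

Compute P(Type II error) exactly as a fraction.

2285053/4194304

A Type II error is failing to reject when Ha holds: with p = 3/4, β = P(X ≤ 8).
Summing C(11,j)·(3/4)^j·(1/4)^{11-j} for j = 0..8 gives 2285053/4194304.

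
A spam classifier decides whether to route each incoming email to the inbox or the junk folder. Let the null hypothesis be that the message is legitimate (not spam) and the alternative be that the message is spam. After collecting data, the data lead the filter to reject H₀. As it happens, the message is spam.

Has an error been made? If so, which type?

The test rejected a false H₀ — the decision matches the true state.

No error — this is a correct decision.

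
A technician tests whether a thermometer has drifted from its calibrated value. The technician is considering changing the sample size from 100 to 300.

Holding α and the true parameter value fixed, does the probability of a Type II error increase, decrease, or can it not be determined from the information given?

It decreases.

Increasing n separates the H₀ and Ha sampling distributions, so under Ha fewer outcomes land in the acceptance region.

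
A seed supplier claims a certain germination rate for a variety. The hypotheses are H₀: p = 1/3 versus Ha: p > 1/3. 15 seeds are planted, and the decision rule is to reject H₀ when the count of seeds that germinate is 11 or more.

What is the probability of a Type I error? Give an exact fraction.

25931/14348907

α = P(reject H₀ | H₀ true) = P(K ≥ 11 | p = 1/3), with K ~ Binomial(15, 1/3).
Adding the binomial terms for j = 11 through 15 with p = 1/3 yields 25931/14348907.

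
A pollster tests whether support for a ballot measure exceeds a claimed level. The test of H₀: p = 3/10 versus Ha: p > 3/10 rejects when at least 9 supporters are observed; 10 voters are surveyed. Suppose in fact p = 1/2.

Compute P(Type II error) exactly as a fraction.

1013/1024

A Type II error is failing to reject when Ha holds: with p = 1/2, β = P(K ≤ 8).
Equivalently, β = 1 − P(K ≥ 9) = 1013/1024.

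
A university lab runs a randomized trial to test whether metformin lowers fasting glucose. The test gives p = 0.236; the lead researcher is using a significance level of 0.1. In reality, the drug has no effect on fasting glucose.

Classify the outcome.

Neither — the decision is correct.

The conventional null hypothesis is that the drug has no effect on fasting glucose.
Since p = 0.236 ≥ α = 0.1, H₀ is not rejected.
H₀ is true (actually the drug has no effect on fasting glucose).
The decision matches the true state — no error.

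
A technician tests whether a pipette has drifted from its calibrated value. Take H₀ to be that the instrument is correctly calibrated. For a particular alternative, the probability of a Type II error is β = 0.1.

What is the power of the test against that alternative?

0.9

Power = 1 − β = 1 − 0.1 = 0.9.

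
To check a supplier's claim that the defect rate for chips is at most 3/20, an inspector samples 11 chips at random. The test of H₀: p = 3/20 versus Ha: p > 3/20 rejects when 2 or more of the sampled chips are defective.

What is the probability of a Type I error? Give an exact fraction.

The significance level is the probability, assuming p = 3/20, of seeing 2 or more defectives in 11 draws.
Computing the lower-tail complement: 1 − 2015993900449/4096000000000 = 2080006099551/4096000000000.

2080006099551/4096000000000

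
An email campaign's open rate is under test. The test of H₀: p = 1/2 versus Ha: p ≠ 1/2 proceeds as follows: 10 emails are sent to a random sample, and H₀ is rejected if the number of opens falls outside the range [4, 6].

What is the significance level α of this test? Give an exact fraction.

11/32

α = P(S ≤ 3 or S ≥ 7 | p = 1/2), S ~ Binomial(10, 1/2).
By symmetry, α = 2·P(S ≤ 3) = 2·(1 + 10 + 45 + 120)/1024 = 352/1024 = 11/32.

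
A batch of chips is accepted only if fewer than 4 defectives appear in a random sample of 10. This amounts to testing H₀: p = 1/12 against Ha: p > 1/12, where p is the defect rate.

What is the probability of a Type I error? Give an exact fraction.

The significance level is the probability, assuming p = 1/12, of seeing 4 or more defectives in 10 draws.
Computing the lower-tail complement: 1 − 5125125973/5159780352 = 34654379/5159780352.

34654379/5159780352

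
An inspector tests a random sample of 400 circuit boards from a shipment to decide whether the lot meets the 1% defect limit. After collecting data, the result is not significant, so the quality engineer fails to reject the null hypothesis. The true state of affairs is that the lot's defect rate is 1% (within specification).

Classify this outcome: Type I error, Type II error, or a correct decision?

The conventional null hypothesis here is that the lot's defect rate is 1% (within specification).
The test retained a true H₀ — the decision matches the true state.

No error — this is a correct decision.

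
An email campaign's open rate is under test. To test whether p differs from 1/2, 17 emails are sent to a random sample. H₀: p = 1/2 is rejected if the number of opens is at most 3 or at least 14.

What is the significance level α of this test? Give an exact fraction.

The significance level is the null-hypothesis probability of the rejection region {≤3} ∪ {≥14}.
The two tails are symmetric, so α = 2·(1 + 17 + 136 + 680)/2^17 = 1668/131072 = 417/32768.

417/32768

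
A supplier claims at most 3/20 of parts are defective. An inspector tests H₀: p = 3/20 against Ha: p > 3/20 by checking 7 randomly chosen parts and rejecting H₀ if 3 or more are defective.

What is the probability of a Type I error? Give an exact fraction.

18883881/256000000

Under H₀, S ~ Binomial(7, 3/20); the Type I error rate is P(S ≥ 3).
Computing the lower-tail complement: 1 − 237116119/256000000 = 18883881/256000000.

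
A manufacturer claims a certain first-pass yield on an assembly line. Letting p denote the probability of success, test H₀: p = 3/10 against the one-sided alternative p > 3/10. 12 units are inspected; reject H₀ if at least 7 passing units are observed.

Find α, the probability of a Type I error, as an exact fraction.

19300421529/500000000000

α = P(reject H₀ | H₀ true) = P(X ≥ 7 | p = 3/10), with X ~ Binomial(12, 3/10).
Adding the binomial terms for j = 7 through 12 with p = 3/10 yields 19300421529/500000000000.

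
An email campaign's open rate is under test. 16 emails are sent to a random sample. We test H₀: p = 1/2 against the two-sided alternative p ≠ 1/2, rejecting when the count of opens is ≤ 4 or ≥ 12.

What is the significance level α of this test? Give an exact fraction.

2517/32768

Under H₀, K ~ Binomial(16, 1/2); α is the probability of landing in either tail, P(K ≤ 4) + P(K ≥ 12).
The two tails are symmetric, so α = 2·(1 + 16 + 120 + 560 + 1820)/2^16 = 5034/65536 = 2517/32768.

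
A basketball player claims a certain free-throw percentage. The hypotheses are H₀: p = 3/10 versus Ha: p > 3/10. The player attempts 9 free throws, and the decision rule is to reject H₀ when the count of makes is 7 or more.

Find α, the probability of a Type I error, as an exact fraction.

The Type I error probability is α = P(Y ≥ 7) computed under H₀, where Y ~ Binomial(9, 3/10).
Adding the binomial terms for j = 7 through 9 with p = 3/10 yields 2145447/500000000.

2145447/500000000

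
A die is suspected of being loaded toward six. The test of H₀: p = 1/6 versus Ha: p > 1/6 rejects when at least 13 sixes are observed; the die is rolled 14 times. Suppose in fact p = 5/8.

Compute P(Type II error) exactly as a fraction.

4340673464229/4398046511104

A Type II error is failing to reject when Ha holds: with p = 5/8, β = P(K ≤ 12).
Adding the binomial probabilities P(K=0)+…+P(K=12) at p = 5/8 gives 4340673464229/4398046511104.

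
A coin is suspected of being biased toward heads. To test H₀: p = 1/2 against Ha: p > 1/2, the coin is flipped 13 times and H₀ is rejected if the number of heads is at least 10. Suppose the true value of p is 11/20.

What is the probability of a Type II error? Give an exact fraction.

β = P(fail to reject H₀ | Ha true) = P(X ≤ 9 | p = 11/20), X ~ Binomial(13, 11/20).
Equivalently, β = 1 − P(X ≥ 10) = 1857697115702463/2048000000000000.

1857697115702463/2048000000000000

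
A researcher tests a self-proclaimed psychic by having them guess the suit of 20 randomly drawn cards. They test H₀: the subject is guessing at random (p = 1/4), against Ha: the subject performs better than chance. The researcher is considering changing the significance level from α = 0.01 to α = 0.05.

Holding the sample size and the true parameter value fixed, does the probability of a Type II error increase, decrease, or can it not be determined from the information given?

It decreases.

A larger α widens the rejection region, so when the alternative is true more outcomes lead to rejection — failing to reject becomes less likely.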